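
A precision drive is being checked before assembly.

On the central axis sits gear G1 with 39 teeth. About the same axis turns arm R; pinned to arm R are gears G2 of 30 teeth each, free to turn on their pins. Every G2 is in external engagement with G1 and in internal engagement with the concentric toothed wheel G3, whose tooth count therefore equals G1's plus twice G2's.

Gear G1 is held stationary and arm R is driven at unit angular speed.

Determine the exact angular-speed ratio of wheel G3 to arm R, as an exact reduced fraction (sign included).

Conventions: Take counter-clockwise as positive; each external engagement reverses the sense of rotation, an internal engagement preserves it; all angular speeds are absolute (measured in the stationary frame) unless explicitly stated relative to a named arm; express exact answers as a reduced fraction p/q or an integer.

planetary set (39T centre, 30T on arm, 99T internal) — Willis relation
ring teeth: 39 + 2·30 = 99
39(ω_sun−ω_arm) = −99(ω_ring−ω_arm),  ω_sun = 0, ω_arm = 1
ω_ring = 1 − (39/99)(0−1) = 46/33
ω_out/ω_in = 46/33

46/33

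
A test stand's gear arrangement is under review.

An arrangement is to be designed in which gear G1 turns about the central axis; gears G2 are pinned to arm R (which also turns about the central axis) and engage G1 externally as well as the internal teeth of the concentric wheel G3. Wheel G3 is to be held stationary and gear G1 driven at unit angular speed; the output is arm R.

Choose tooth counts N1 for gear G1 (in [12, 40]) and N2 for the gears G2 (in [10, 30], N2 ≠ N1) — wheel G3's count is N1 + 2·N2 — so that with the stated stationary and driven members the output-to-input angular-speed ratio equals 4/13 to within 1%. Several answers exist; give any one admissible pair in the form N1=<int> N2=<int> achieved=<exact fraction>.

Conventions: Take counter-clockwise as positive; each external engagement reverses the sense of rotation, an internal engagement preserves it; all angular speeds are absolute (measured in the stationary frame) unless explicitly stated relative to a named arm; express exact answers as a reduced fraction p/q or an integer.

planetary set to be sized for 4/13 (Willis relation)
Willis with ω_ring = 0: ω_arm/ω_sun = N1/(N1+N3); set equal to 4/13  ⇒  N3/N1 = 1/(4/13) − 1 = 9/4
N3 = N1 + 2·N2  ⇒  N2/N1 = (N3/N1 − 1)/2 = (9/4 − 1)/2 = 5/8
smallest multiple with N1 ≥ 12 and N2 ≥ 10: k = 2  ⇒  N1 = 2·8 = 16, N2 = 2·5 = 10 (N1 ≤ 40, N2 ≤ 30, N2 ≠ N1 ✓), N3 = 16 + 2·10 = 36
check: N1/(N1+N3) with N1 = 16, N3 = 36 gives 4/13; |achieved − target| = 0 ≤ 1/325 ✓

N1=16 N2=10 achieved=4/13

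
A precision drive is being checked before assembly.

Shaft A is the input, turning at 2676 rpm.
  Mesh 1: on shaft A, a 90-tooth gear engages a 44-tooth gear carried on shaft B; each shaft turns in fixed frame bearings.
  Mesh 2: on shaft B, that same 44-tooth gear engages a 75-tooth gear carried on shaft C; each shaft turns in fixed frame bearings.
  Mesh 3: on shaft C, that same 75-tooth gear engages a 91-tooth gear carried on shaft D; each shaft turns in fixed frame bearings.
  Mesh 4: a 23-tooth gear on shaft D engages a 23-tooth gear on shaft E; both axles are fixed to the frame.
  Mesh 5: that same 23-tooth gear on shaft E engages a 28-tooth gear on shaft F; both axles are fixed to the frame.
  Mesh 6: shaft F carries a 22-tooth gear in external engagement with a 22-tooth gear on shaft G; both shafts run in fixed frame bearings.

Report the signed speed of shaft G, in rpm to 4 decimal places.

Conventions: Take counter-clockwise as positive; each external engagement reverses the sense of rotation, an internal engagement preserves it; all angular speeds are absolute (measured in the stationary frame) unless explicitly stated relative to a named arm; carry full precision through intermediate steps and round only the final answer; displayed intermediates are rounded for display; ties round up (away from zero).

+2173.9874 rpm

6-mesh fixed-axis compound train (all bearings frame-fixed)
mesh 1 [90T→44T]: ω = 2676.0000×90/44 = 5473.6364 rpm, sense flips to −
mesh 2 [44T→75T]: ω = 5473.6364×44/75 = 3211.2000 rpm, sense flips to +
mesh 3 [75T→91T]: ω = 3211.2000×75/91 = 2646.5934 rpm, sense flips to −
mesh 4 [23T→23T]: ω = 2646.5934×23/23 = 2646.5934 rpm, sense flips to +
mesh 5 [23T→28T]: ω = 2646.5934×23/28 = 2173.9874 rpm, sense flips to −
mesh 6 [22T→22T]: ω = 2173.9874×22/22 = 2173.9874 rpm, sense flips to +
signed output speed = +2173.9874 rpm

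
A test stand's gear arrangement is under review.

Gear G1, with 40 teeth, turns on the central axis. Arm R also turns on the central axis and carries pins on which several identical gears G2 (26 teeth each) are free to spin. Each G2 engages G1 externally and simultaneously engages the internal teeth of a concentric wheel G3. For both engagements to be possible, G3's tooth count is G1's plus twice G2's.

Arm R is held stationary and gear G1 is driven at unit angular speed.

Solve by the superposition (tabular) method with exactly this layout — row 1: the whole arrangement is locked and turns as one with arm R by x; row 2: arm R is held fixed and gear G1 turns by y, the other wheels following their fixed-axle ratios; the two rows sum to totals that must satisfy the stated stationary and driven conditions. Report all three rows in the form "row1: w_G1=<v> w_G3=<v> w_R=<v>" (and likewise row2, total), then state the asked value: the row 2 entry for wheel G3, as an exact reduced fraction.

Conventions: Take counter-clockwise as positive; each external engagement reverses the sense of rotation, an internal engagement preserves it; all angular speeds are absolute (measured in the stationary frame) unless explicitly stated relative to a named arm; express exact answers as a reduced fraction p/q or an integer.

row1: w_G1=0 w_G3=0 w_R=0
row2: w_G1=1 w_G3=-10/23 w_R=0
total: w_G1=1 w_G3=-10/23 w_R=0
asked value: -10/23

topology: planetary set — G1 40T / G2 26T / G3 92T, arm = carrier (Willis)
row 1 — lock + rotate with arm: ω_sun = ω_ring = ω_arm = x
row 2 (arm held, sun turns y): ω_ring = −(40/92)·y, ω_arm = 0
boundary: total ω_arm = x = 0 and total ω_sun = x + y = 1  ⇒  y = 1, x = 0
row 2 ring = −(40/92)·1 = -10/23
totals (row 1 + row 2): sun 0 + 1 = 1, ring 0 + (-10/23) = -10/23, arm 0 + 0 = 0
asked cell (row2, ring) = -10/23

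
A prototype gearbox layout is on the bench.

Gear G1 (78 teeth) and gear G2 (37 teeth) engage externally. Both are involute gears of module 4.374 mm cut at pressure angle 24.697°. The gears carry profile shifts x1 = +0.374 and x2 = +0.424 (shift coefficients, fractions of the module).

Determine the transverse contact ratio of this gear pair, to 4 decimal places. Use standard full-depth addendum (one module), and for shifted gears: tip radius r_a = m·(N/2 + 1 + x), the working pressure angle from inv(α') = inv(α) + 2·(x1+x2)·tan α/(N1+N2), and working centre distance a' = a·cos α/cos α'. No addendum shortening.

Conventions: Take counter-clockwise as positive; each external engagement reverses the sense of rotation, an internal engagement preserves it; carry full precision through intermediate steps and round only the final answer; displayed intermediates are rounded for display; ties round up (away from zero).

1.4821

topology: single-mesh involute geometry — m = 4.374, 78T/37T pair
base radii: r_b1 = 154.982508, r_b2 = 73.517344
tip radii: r_a1 = 176.595876, r_a2 = 87.147576
inv(α') = inv(24.697°) + 2·(+0.374+0.424)·tan α/(78+37) = 0.03522362  ⇒  α' = 26.30338°
a' = a·cos α / cos α' = 251.5050·cos 24.697°/cos 26.30338° = 254.891221
action lengths: √(r_a1²−r_b1²) = 84.655334, √(r_a2²−r_b2²) = 46.796369
base pitch p_b = π·m·cos α = 12.484408
CR = (84.655334 + 46.796369 − 254.891221·sin 26.30338°)/12.484408 = 1.482109
contact ratio ≈ 1.4821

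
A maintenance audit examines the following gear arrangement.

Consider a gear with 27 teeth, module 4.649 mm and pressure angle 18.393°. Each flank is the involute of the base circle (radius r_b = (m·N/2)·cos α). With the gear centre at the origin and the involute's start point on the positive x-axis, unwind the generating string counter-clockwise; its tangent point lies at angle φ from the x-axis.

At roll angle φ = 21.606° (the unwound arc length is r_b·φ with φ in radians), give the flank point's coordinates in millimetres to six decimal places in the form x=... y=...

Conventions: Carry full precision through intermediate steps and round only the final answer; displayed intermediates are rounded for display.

class = single-mesh tooth geometry [base-circle involute, m = 4.649, 27T]
pitch radius r_p = m·N/2 = 4.649·27/2 = 62.761500
base radius r_b = r_p·cos α = 62.761500·cos 18.393° = 59.555302
roll angle φ = 21.606° = 0.37709584 rad
x = r_b·(cos φ + φ·sin φ) = 63.640372
y = r_b·(sin φ − φ·cos φ) = 1.049460

x=63.640372 y=1.049460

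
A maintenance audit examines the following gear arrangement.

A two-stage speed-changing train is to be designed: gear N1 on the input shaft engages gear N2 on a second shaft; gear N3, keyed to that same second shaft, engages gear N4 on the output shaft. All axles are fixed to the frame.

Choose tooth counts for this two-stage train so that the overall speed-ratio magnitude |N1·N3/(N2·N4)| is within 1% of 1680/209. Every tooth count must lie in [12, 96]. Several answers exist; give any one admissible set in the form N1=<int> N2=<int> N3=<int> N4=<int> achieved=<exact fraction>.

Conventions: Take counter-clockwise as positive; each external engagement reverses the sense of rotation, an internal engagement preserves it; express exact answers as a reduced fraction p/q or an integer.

design class (target 1680/209): fixed-axis compound train
target = 1680/209 in lowest terms: an exact hit needs N1·N3 = k·1680 and N2·N4 = k·209 for one integer k, every count in [12, 96]; additionally prefer no 1:1 stage (N1 ≠ N2, N3 ≠ N4)
k = 1: no 1:1-free in-range split of k·1680 and k·209 into factor pairs; take k = 2
k = 2: N1·N3 = 3360 = 35·96, N2·N4 = 418 = 19·22
achieved = 35·96/(19·22) = 1680/209; |achieved − target| = 0 ≤ 84/1045 ✓

N1=35 N2=19 N3=96 N4=22 achieved=1680/209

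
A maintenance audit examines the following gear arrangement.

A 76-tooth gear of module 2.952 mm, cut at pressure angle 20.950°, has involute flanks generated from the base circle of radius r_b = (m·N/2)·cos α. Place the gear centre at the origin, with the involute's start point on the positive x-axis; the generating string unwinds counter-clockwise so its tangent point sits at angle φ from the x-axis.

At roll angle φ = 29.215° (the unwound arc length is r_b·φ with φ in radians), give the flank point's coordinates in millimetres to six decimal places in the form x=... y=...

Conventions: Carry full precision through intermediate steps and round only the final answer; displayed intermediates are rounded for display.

class = single-mesh tooth geometry [base-circle involute, m = 2.952, 76T]
pitch radius r_p = m·N/2 = 2.952·76/2 = 112.176000
base radius r_b = r_p·cos α = 112.176000·cos 20.950° = 104.760359
roll angle φ = 29.215° = 0.50989794 rad
x = r_b·(cos φ + φ·sin φ) = 117.506498
y = r_b·(sin φ − φ·cos φ) = 4.510158

x=117.506498 y=4.510158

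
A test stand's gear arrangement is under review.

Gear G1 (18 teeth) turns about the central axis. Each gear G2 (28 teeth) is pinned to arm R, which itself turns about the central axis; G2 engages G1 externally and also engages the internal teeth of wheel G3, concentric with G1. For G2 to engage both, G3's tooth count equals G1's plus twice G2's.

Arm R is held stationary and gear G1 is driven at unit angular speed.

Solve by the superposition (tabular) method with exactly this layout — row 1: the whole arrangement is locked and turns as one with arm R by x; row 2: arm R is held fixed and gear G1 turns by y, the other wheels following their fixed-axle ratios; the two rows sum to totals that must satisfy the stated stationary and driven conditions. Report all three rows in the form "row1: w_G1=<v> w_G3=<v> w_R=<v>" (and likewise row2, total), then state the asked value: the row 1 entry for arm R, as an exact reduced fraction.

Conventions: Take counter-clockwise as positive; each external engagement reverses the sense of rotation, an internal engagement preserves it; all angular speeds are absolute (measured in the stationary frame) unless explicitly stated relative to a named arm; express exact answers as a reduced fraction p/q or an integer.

row1: w_G1=0 w_G3=0 w_R=0
row2: w_G1=1 w_G3=-9/37 w_R=0
total: w_G1=1 w_G3=-9/37 w_R=0
asked value: 0

class = planetary set [G3 = 18+2·28 = 74; Willis about the carrier]
row 1: whole set turns with the arm by x
row 2 — arm fixed, fixed-axis ratios: sun y, ring −(18/74)·y, arm 0
boundary: total ω_arm = x = 0 and total ω_sun = x + y = 1  ⇒  y = 1, x = 0
row 2 ring = −(18/74)·1 = -9/37
totals (row 1 + row 2): sun 0 + 1 = 1, ring 0 + (-9/37) = -9/37, arm 0 + 0 = 0
asked cell (row1, arm) = 0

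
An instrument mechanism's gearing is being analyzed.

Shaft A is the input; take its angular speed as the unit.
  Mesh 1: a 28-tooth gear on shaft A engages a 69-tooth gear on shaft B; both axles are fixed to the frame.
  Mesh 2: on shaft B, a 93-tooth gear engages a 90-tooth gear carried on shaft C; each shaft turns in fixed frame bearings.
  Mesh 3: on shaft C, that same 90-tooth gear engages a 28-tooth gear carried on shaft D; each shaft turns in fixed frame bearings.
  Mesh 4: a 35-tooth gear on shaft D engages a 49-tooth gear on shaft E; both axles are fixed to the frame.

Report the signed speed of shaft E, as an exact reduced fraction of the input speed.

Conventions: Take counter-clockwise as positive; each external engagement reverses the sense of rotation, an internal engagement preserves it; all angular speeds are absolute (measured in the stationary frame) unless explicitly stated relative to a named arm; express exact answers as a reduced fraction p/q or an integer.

4-mesh fixed-axis compound train (all bearings frame-fixed)
mesh 1 [28T→69T]: |ω|/ω_in = 1×28/69 = 28/69, sense flips to −
mesh 2 [93T→90T]: |ω|/ω_in = (28/69)×93/90 = 434/1035, sense flips to +
mesh 3 [90T→28T]: |ω|/ω_in = (434/1035)×90/28 = 31/23, sense flips to −
mesh 4 [35T→49T]: |ω|/ω_in = (31/23)×35/49 = 155/161, sense flips to +
signed output speed (× input speed) = 155/161

155/161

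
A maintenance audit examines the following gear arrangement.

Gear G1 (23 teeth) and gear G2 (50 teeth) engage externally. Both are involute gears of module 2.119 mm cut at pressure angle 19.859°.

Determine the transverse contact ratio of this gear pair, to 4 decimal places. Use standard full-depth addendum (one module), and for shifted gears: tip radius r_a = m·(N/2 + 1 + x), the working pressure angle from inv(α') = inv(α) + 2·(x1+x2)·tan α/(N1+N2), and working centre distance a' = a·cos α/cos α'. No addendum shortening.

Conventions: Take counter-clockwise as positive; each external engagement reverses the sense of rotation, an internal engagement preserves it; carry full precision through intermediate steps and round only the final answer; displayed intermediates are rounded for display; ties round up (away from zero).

recognized (one external pair, fixed centres): single-mesh tooth geometry, m = 2.119, N1 = 23, N2 = 50
base radii: r_b1 = 22.919341, r_b2 = 49.824654
tip radii: r_a1 = 26.487500, r_a2 = 55.094000
no profile shift: α' = α, a' = a
action lengths: √(r_a1²−r_b1²) = 13.277480, √(r_a2²−r_b2²) = 23.512820
base pitch p_b = π·m·cos α = 6.261151
CR = (13.277480 + 23.512820 − 77.343500·sin 19.85900°)/6.261151 = 1.679596
contact ratio ≈ 1.6796

1.6796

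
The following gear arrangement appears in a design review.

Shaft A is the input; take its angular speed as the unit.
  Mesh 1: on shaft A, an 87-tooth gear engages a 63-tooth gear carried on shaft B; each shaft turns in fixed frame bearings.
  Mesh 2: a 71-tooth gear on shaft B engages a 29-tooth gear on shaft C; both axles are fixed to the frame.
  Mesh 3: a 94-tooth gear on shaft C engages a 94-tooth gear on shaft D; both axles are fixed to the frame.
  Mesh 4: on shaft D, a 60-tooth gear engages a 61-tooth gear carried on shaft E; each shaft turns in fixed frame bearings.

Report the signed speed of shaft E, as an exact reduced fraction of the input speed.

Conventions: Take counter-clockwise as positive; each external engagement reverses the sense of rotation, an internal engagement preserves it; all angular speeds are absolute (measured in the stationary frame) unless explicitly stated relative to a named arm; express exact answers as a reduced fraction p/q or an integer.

4-mesh fixed-axis compound train (all bearings frame-fixed)
mesh 1 [87T→63T]: |ω|/ω_in = 1×87/63 = 29/21, sense flips to −
mesh 2 [71T→29T]: |ω|/ω_in = (29/21)×71/29 = 71/21, sense flips to +
mesh 3 [94T→94T]: |ω|/ω_in = (71/21)×94/94 = 71/21, sense flips to −
mesh 4 [60T→61T]: |ω|/ω_in = (71/21)×60/61 = 1420/427, sense flips to +
signed output speed (× input speed) = 1420/427

1420/427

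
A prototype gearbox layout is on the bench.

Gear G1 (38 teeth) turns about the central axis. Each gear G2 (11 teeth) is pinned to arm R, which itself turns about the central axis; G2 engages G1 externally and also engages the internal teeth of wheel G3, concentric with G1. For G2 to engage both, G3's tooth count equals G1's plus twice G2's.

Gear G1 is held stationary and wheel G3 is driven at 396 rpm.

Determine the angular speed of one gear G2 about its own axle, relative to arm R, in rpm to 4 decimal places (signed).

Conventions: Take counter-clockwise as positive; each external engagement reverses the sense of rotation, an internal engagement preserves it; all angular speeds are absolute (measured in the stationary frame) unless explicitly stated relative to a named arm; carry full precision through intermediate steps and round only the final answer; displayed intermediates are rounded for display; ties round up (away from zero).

recognized (axles ride arm R): planetary set, 38/11/60 teeth
normalise by the input: solve with ω_ring = 1, then scale by 396 rpm
ring teeth: 38 + 2·11 = 60
38(ω_sun−ω_arm) = −60(ω_ring−ω_arm),  ω_sun = 0, ω_ring = 1
38(0−ω_arm) = −60(1−ω_arm)  ⇒  98·ω_arm = 60  ⇒  ω_arm = 30/49
sun–planet mesh: 38·(0−30/49) = −11·(ω_p−ω_arm)  ⇒  ω_p−ω_arm = 1140/539
scale: ω_p−ω_arm = 1140/539 × 396 rpm = +837.5510 rpm

+837.5510 rpm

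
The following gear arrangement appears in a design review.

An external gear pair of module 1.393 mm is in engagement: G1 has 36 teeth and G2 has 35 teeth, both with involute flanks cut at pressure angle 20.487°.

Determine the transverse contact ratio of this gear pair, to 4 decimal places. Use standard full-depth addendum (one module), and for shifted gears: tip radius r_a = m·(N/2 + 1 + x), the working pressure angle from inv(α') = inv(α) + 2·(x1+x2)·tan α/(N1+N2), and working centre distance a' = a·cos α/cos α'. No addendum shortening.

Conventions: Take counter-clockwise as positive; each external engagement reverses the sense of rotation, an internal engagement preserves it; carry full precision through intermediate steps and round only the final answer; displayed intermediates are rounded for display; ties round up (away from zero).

class = single-mesh tooth geometry [involute pair 36T × 35T, m = 1.393]
base radii: r_b1 = 23.488110, r_b2 = 22.835663
tip radii: r_a1 = 26.467000, r_a2 = 25.770500
no profile shift: α' = α, a' = a
action lengths: √(r_a1²−r_b1²) = 12.198802, √(r_a2²−r_b2²) = 11.943667
base pitch p_b = π·m·cos α = 4.099449
CR = (12.198802 + 11.943667 − 49.451500·sin 20.48700°)/4.099449 = 1.667224
contact ratio ≈ 1.6672

1.6672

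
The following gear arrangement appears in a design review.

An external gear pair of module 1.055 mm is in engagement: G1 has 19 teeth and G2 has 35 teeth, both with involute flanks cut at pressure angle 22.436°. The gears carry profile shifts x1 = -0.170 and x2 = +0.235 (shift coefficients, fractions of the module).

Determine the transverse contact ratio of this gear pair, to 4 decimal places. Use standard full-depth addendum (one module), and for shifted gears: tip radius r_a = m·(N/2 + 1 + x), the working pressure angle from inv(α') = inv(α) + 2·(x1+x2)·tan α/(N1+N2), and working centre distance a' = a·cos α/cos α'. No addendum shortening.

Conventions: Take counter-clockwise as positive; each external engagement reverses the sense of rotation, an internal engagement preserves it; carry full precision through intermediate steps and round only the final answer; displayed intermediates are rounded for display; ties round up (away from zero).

1.5226

class = single-mesh tooth geometry [involute pair 19T × 35T, m = 1.055]
base radii: r_b1 = 9.263861, r_b2 = 17.065007
tip radii: r_a1 = 10.898150, r_a2 = 19.765425
inv(α') = inv(22.436°) + 2·(-0.170+0.235)·tan α/(19+35) = 0.02231747  ⇒  α' = 22.76468°
a' = a·cos α / cos α' = 28.4850·cos 22.436°/cos 22.76468° = 28.553101
action lengths: √(r_a1²−r_b1²) = 5.740257, √(r_a2²−r_b2²) = 9.972841
base pitch p_b = π·m·cos α = 3.063503
CR = (5.740257 + 9.972841 − 28.553101·sin 22.76468°)/3.063503 = 1.522622
contact ratio ≈ 1.5226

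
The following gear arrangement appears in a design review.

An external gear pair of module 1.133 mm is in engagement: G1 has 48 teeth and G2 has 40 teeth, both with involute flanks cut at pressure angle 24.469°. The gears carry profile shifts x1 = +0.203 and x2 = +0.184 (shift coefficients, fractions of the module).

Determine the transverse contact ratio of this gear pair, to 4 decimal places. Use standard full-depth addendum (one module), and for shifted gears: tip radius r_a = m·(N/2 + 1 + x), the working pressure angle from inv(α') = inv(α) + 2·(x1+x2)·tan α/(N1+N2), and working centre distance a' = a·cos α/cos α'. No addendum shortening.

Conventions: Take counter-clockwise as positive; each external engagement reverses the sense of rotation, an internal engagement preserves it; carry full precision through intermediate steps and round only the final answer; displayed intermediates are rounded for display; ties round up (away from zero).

1.4976

recognized (one external pair, fixed centres): single-mesh tooth geometry, m = 1.133, N1 = 48, N2 = 40
base radii: r_b1 = 24.749764, r_b2 = 20.624804
tip radii: r_a1 = 28.554999, r_a2 = 24.001472
inv(α') = inv(24.469°) + 2·(+0.203+0.184)·tan α/(48+40) = 0.03201095  ⇒  α' = 25.52374°
a' = a·cos α / cos α' = 49.8520·cos 24.469°/cos 25.52374° = 50.281722
action lengths: √(r_a1²−r_b1²) = 14.242090, √(r_a2²−r_b2²) = 12.275510
base pitch p_b = π·m·cos α = 3.239737
CR = (14.242090 + 12.275510 − 50.281722·sin 25.52374°)/3.239737 = 1.497639
contact ratio ≈ 1.4976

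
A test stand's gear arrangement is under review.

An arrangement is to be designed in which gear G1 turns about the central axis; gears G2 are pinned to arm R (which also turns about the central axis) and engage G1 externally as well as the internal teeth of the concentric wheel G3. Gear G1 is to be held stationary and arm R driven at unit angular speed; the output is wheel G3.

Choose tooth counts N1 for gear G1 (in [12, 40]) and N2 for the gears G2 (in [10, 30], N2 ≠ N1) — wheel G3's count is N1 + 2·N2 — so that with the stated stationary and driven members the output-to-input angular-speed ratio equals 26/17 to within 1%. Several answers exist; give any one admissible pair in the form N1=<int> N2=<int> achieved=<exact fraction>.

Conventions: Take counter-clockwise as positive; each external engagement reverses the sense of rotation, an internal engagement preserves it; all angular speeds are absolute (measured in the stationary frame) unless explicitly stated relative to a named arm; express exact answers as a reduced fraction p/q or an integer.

N1=27 N2=12 achieved=26/17

topology: planetary set — design target 26/17, arm = carrier (Willis)
Willis with ω_sun = 0: ω_ring/ω_arm = (N1+N3)/N3; set equal to 26/17  ⇒  N3/N1 = 1/(26/17 − 1) = 17/9
N3 = N1 + 2·N2  ⇒  N2/N1 = (N3/N1 − 1)/2 = (17/9 − 1)/2 = 4/9
smallest multiple with N1 ≥ 12 and N2 ≥ 10: k = 3  ⇒  N1 = 3·9 = 27, N2 = 3·4 = 12 (N1 ≤ 40, N2 ≤ 30, N2 ≠ N1 ✓), N3 = 27 + 2·12 = 51
check: (N1+N3)/N3 with N1 = 27, N3 = 51 gives 26/17; |achieved − target| = 0 ≤ 13/850 ✓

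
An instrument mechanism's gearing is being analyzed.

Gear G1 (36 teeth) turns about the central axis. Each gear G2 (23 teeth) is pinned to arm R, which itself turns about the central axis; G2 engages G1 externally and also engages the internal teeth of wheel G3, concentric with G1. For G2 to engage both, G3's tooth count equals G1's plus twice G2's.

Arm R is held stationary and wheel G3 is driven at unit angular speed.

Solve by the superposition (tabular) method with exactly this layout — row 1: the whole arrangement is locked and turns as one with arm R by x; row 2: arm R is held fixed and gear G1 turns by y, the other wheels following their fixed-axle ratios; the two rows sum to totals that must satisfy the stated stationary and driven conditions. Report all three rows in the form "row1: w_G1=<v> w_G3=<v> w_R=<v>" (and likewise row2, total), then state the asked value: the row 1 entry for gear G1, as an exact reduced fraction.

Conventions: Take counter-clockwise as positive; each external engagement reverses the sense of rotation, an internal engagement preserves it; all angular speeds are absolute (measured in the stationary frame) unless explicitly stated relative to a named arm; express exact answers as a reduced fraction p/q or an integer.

row1: w_G1=0 w_G3=0 w_R=0
row2: w_G1=-41/18 w_G3=1 w_R=0
total: w_G1=-41/18 w_G3=1 w_R=0
asked value: 0

planetary set (36T centre, 23T on arm, 82T internal) — Willis relation
row 1: whole set turns with the arm by x
row 2: sun turns y, ring = −(36/82)·y, arm 0
boundary: total ω_arm = x = 0 and total ω_ring = x − (36/82)·y = 1  ⇒  y = -41/18, x = 0
row 2 ring = −(36/82)·(-41/18) = 1
totals (row 1 + row 2): sun 0 + (-41/18) = -41/18, ring 0 + 1 = 1, arm 0 + 0 = 0
asked cell (row1, sun) = 0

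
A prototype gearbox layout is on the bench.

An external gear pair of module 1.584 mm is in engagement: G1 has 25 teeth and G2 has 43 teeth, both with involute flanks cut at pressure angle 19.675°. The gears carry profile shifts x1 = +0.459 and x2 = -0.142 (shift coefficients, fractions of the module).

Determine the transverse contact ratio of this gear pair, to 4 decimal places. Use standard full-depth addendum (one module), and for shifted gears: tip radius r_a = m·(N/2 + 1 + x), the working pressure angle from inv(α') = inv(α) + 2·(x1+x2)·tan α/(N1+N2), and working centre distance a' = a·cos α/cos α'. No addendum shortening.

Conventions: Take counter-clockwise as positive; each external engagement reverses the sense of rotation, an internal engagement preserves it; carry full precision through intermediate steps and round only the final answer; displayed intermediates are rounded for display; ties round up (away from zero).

1.5769

single-mesh involute tooth geometry (25T engaging 43T at module 1.584)
base radii: r_b1 = 18.644027, r_b2 = 32.067727
tip radii: r_a1 = 22.111056, r_a2 = 35.415072
inv(α') = inv(19.675°) + 2·(+0.459-0.142)·tan α/(25+43) = 0.01749983  ⇒  α' = 21.06006°
a' = a·cos α / cos α' = 53.8560·cos 19.675°/cos 21.06006° = 54.341537
action lengths: √(r_a1²−r_b1²) = 11.886927, √(r_a2²−r_b2²) = 15.029578
base pitch p_b = π·m·cos α = 4.685755
CR = (11.886927 + 15.029578 − 54.341537·sin 21.06006°)/4.685755 = 1.576923
contact ratio ≈ 1.5769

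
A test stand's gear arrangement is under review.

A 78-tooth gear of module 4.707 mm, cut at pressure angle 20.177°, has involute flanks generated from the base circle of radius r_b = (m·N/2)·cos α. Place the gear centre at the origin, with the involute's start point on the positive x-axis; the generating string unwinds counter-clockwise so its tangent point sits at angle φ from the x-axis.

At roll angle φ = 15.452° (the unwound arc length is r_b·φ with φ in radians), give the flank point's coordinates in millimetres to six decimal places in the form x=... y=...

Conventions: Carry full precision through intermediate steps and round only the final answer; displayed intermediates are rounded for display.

topology: single-mesh involute geometry — m = 4.707, N = 78
pitch radius r_p = m·N/2 = 4.707·78/2 = 183.573000
base radius r_b = r_p·cos α = 183.573000·cos 20.177° = 172.307411
roll angle φ = 15.452° = 0.26968828 rad
x = r_b·(cos φ + φ·sin φ) = 178.460046
y = r_b·(sin φ − φ·cos φ) = 1.118425

x=178.460046 y=1.118425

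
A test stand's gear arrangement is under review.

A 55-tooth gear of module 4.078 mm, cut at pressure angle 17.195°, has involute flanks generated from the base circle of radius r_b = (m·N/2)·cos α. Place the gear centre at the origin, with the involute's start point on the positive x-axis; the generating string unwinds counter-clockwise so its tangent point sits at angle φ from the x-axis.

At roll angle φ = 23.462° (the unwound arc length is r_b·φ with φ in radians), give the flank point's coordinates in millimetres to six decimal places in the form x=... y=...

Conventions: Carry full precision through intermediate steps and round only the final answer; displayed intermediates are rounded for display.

class = single-mesh tooth geometry [base-circle involute, m = 4.078, 55T]
pitch radius r_p = m·N/2 = 4.078·55/2 = 112.145000
base radius r_b = r_p·cos α = 112.145000·cos 17.195° = 107.132585
roll angle φ = 23.462° = 0.40948915 rad
x = r_b·(cos φ + φ·sin φ) = 115.741616
y = r_b·(sin φ − φ·cos φ) = 2.411169

x=115.741616 y=2.411169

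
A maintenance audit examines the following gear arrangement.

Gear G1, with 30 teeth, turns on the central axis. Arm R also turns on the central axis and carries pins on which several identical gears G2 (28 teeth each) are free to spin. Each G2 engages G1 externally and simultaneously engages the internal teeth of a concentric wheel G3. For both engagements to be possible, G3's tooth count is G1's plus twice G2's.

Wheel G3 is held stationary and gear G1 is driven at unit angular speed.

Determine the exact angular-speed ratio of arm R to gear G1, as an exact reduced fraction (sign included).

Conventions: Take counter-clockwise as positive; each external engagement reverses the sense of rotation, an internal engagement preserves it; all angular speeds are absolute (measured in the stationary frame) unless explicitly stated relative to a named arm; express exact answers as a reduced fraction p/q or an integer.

planetary set (30T centre, 28T on arm, 86T internal) — Willis relation
ring teeth: 30 + 2·28 = 86
30(ω_sun−ω_arm) = −86(ω_ring−ω_arm),  ω_ring = 0, ω_sun = 1
30(1−ω_arm) = −86(0−ω_arm)  ⇒  116·ω_arm = 30  ⇒  ω_arm = 15/58
ω_out/ω_in = 15/58

15/58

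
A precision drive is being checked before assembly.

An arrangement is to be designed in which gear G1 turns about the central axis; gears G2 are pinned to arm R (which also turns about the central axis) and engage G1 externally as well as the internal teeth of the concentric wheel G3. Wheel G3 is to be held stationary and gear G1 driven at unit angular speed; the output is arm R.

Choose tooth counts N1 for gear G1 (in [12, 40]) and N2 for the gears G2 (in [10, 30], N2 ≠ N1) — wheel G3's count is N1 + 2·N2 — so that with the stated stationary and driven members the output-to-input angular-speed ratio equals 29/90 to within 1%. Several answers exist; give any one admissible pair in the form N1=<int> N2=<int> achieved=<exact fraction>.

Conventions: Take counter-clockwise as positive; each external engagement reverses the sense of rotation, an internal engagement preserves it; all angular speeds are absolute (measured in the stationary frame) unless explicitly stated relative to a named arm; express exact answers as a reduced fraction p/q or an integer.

N1=29 N2=16 achieved=29/90

topology: planetary set — design target 29/90, arm = carrier (Willis)
Willis with ω_ring = 0: ω_arm/ω_sun = N1/(N1+N3); set equal to 29/90  ⇒  N3/N1 = 1/(29/90) − 1 = 61/29
N3 = N1 + 2·N2  ⇒  N2/N1 = (N3/N1 − 1)/2 = (61/29 − 1)/2 = 16/29
smallest multiple with N1 ≥ 12 and N2 ≥ 10: k = 1  ⇒  N1 = 1·29 = 29, N2 = 1·16 = 16 (N1 ≤ 40, N2 ≤ 30, N2 ≠ N1 ✓), N3 = 29 + 2·16 = 61
check: N1/(N1+N3) with N1 = 29, N3 = 61 gives 29/90; |achieved − target| = 0 ≤ 29/9000 ✓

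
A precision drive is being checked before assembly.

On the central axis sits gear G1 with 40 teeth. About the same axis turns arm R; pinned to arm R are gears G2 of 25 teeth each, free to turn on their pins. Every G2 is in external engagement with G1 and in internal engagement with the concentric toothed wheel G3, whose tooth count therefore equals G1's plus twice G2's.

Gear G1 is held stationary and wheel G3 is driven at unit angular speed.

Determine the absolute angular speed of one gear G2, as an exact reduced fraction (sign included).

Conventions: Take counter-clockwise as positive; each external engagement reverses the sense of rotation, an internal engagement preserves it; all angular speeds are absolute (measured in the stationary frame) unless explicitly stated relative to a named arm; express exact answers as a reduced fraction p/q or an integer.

recognized (axles ride arm R): planetary set, 40/25/90 teeth
ring teeth: 40 + 2·25 = 90
40(ω_sun−ω_arm) = −90(ω_ring−ω_arm),  ω_sun = 0, ω_ring = 1
40(0−ω_arm) = −90(1−ω_arm)  ⇒  130·ω_arm = 90  ⇒  ω_arm = 9/13
sun–planet mesh: 40·(0−9/13) = −25·(ω_p−ω_arm)  ⇒  ω_p−ω_arm = 72/65
ω_p = 9/13 + 72/65 = 9/5
exact speed ratio = 9/5

9/5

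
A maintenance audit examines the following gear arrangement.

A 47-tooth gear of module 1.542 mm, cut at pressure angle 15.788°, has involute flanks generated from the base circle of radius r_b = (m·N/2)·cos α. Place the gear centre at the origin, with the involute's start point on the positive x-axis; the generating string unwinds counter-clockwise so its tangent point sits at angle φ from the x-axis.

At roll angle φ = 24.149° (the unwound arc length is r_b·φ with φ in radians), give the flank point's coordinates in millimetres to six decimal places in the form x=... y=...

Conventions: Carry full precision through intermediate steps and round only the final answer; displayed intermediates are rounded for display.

class = single-mesh tooth geometry [base-circle involute, m = 1.542, 47T]
pitch radius r_p = m·N/2 = 1.542·47/2 = 36.237000
base radius r_b = r_p·cos α = 36.237000·cos 15.788° = 34.869959
roll angle φ = 24.149° = 0.42147956 rad
x = r_b·(cos φ + φ·sin φ) = 37.830996
y = r_b·(sin φ − φ·cos φ) = 0.854919

x=37.830996 y=0.854919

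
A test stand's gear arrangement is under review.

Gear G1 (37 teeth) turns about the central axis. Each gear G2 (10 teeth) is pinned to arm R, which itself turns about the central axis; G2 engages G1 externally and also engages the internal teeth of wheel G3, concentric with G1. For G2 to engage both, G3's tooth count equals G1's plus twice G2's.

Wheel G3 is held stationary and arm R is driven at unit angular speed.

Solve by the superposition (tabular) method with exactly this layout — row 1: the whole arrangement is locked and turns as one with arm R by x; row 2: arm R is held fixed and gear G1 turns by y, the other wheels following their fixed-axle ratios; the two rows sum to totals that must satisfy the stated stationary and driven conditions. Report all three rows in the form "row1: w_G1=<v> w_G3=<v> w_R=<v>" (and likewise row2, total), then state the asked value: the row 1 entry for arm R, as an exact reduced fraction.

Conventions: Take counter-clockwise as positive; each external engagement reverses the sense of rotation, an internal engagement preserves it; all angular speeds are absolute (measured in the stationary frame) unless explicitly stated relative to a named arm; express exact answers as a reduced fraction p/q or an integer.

topology: planetary set — G1 37T / G2 10T / G3 57T, arm = carrier (Willis)
row 1: whole set turns with the arm by x
row 2: sun turns y, ring = −(37/57)·y, arm 0
boundary: total ω_ring = x − (37/57)·y = 0 and total ω_arm = x = 1  ⇒  y = 57/37, x = 1
row 2 ring = −(37/57)·57/37 = -1
totals (row 1 + row 2): sun 1 + 57/37 = 94/37, ring 1 + (-1) = 0, arm 1 + 0 = 1
asked cell (row1, arm) = 1

row1: w_G1=1 w_G3=1 w_R=1
row2: w_G1=57/37 w_G3=-1 w_R=0
total: w_G1=94/37 w_G3=0 w_R=1
asked value: 1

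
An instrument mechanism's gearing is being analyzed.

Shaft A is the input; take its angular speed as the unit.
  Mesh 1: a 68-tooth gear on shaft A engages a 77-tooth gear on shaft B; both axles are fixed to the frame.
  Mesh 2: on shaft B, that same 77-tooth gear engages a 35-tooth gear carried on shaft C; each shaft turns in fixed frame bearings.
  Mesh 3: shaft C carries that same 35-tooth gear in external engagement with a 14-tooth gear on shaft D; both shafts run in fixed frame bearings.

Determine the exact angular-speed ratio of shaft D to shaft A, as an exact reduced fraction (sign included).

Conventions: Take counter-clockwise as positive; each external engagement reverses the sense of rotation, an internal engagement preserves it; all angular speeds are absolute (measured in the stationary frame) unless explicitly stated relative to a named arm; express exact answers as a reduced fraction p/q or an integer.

-34/7

class = fixed-axis compound train [3 meshes; 3 ratios multiply, 3 sense flips]
mesh 1 [68T→77T]: running ratio 68/77, sense −
mesh 2 [77T→35T]: running ratio 68/35, sense +
mesh 3 [35T→14T]: running ratio 34/7, sense −
ω_out/ω_in = -34/7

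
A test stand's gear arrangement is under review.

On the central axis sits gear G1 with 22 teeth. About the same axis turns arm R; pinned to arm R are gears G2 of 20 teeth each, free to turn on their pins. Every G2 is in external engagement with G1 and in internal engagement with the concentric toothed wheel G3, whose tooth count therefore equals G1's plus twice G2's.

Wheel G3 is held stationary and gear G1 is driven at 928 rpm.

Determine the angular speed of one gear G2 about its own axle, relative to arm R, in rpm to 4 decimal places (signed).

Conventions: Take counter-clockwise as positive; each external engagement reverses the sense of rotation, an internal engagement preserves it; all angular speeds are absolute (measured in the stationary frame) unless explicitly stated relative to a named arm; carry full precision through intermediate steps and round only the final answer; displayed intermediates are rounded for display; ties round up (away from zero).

recognized (axles ride arm R): planetary set, 22/20/62 teeth
normalise by the input: solve with ω_sun = 1, then scale by 928 rpm
ring teeth: 22 + 2·20 = 62
22(ω_sun−ω_arm) = −62(ω_ring−ω_arm),  ω_ring = 0, ω_sun = 1
22(1−ω_arm) = −62(0−ω_arm)  ⇒  84·ω_arm = 22  ⇒  ω_arm = 11/42
sun–planet mesh: 22·(1−11/42) = −20·(ω_p−ω_arm)  ⇒  ω_p−ω_arm = -341/420
scale: ω_p−ω_arm = -341/420 × 928 rpm = -753.4476 rpm

-753.4476 rpm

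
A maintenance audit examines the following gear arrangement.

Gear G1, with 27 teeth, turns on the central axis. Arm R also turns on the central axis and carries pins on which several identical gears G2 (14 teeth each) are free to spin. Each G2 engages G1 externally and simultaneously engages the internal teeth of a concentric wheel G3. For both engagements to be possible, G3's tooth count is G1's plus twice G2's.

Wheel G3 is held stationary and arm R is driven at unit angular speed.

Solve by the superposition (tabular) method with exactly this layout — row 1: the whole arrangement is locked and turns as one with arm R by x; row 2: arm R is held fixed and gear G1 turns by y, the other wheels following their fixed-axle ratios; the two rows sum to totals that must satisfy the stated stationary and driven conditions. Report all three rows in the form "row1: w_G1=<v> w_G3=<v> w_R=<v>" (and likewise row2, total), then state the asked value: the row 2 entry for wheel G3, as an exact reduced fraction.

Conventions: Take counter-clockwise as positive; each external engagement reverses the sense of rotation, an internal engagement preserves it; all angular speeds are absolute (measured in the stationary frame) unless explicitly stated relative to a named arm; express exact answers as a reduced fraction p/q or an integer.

recognized (axles ride arm R): planetary set, 27/14/55 teeth
row 1: whole set turns with the arm by x
row 2 — arm fixed, fixed-axis ratios: sun y, ring −(27/55)·y, arm 0
boundary: total ω_ring = x − (27/55)·y = 0 and total ω_arm = x = 1  ⇒  y = 55/27, x = 1
row 2 ring = −(27/55)·55/27 = -1
totals (row 1 + row 2): sun 1 + 55/27 = 82/27, ring 1 + (-1) = 0, arm 1 + 0 = 1
asked cell (row2, ring) = -1

row1: w_G1=1 w_G3=1 w_R=1
row2: w_G1=55/27 w_G3=-1 w_R=0
total: w_G1=82/27 w_G3=0 w_R=1
asked value: -1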